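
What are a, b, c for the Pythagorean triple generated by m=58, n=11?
(3243, 1276, 3485)

Euclid's formula: a = m² - n², b = 2mn, c = m² + n²
m = 58, n = 11
a = 58² - 11² = 3364 - 121 = 3243
b = 2 × 58 × 11 = 1276
c = 58² + 11² = 3364 + 121 = 3485
Verification: 3243² + 1276² = 10517049 + 1628176 = 12145225 = 3485² ✓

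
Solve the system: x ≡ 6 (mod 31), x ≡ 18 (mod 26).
564

Using Chinese Remainder Theorem:
M = 31 × 26 = 806
M1 = 26, M2 = 31
y1 = 26^(-1) mod 31 = 6
y2 = 31^(-1) mod 26 = 21
x = (6×26×6 + 18×31×21) mod 806 = 564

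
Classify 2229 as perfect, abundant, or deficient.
deficient

Proper divisors of 2229: sum = 1 + 3 + 743 = 747
Since 747 < 2229, 2229 is deficient.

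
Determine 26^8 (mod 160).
96

Repeated squaring. Binary of 8 = 1000.
26^1 ≡ 26 (mod 160); 26^2 ≡ 36 (mod 160); 26^4 ≡ 16 (mod 160); 26^8 ≡ 96 (mod 160)
26^8 = 26^8 ≡ 96 (mod 160)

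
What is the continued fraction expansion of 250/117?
[2; 7, 3, 5]

Euclidean algorithm steps:
250 = 2 × 117 + 16
117 = 7 × 16 + 5
16 = 3 × 5 + 1
5 = 5 × 1 + 0
Continued fraction: [2; 7, 3, 5]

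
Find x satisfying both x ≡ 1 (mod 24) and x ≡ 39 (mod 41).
121

Using Chinese Remainder Theorem:
M = 24 × 41 = 984
M1 = 41, M2 = 24
y1 = 41^(-1) mod 24 = 17
y2 = 24^(-1) mod 41 = 12
x = (1×41×17 + 39×24×12) mod 984 = 121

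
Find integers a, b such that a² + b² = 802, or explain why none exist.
19² + 21² (a=19, b=21)

Factorization: 802 = 2 × 401
By Fermat: n is sum of two squares iff every prime p ≡ 3 (mod 4) appears to even power.
All primes ≡ 3 (mod 4) appear to even power.
Search a = 0, 1, 2, … for 802 - a² a perfect square: first hit at a = 19: 802 - 361 = 441 = 21².
802 = 19² + 21² = 361 + 441 ✓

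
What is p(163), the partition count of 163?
142798995930

p(n) counts ways to write n as a sum of positive integers (order ignored).
Euler's pentagonal recurrence: p(k) = p(k-1) + p(k-2) - p(k-5) - p(k-7) + p(k-12) + p(k-15) - ... (offsets j(3j∓1)/2, signs ++--, p(0)=1, p(<0)=0).
DP table for k = 0..162: p(0)=1, p(1)=1, p(2)=2, p(3)=3, p(4)=5, p(5)=7, p(6)=11, p(7)=15, p(8)=22, p(9)=30, p(10)=42, p(11)=56, p(12)=77, p(13)=101, p(14)=135, p(15)=176, p(16)=231, p(17)=297, p(18)=385, p(19)=490, p(20)=627, p(21)=792, p(22)=1002, p(23)=1255, p(24)=1575, p(25)=1958, p(26)=2436, p(27)=3010, p(28)=3718, p(29)=4565, p(30)=5604, p(31)=6842, p(32)=8349, p(33)=10143, p(34)=12310, p(35)=14883, p(36)=17977, p(37)=21637, p(38)=26015, p(39)=31185, p(40)=37338, p(41)=44583, p(42)=53174, p(43)=63261, p(44)=75175, p(45)=89134, p(46)=105558, p(47)=124754, p(48)=147273, p(49)=173525, p(50)=204226, p(51)=239943, p(52)=281589, p(53)=329931, p(54)=386155, p(55)=451276, p(56)=526823, p(57)=614154, p(58)=715220, p(59)=831820, p(60)=966467, p(61)=1121505, p(62)=1300156, p(63)=1505499, p(64)=1741630, p(65)=2012558, p(66)=2323520, p(67)=2679689, p(68)=3087735, p(69)=3554345, p(70)=4087968, p(71)=4697205, p(72)=5392783, p(73)=6185689, p(74)=7089500, p(75)=8118264, p(76)=9289091, p(77)=10619863, p(78)=12132164, p(79)=13848650, p(80)=15796476, p(81)=18004327, p(82)=20506255, p(83)=23338469, p(84)=26543660, p(85)=30167357, p(86)=34262962, p(87)=38887673, p(88)=44108109, p(89)=49995925, p(90)=56634173, p(91)=64112359, p(92)=72533807, p(93)=82010177, p(94)=92669720, p(95)=104651419, p(96)=118114304, p(97)=133230930, p(98)=150198136, p(99)=169229875, p(100)=190569292, p(101)=214481126, p(102)=241265379, p(103)=271248950, p(104)=304801365, p(105)=342325709, p(106)=384276336, p(107)=431149389, p(108)=483502844, p(109)=541946240, p(110)=607163746, p(111)=679903203, p(112)=761002156, p(113)=851376628, p(114)=952050665, p(115)=1064144451, p(116)=1188908248, p(117)=1327710076, p(118)=1482074143, p(119)=1653668665, p(120)=1844349560, p(121)=2056148051, p(122)=2291320912, p(123)=2552338241, p(124)=2841940500, p(125)=3163127352, p(126)=3519222692, p(127)=3913864295, p(128)=4351078600, p(129)=4835271870, p(130)=5371315400, p(131)=5964539504, p(132)=6620830889, p(133)=7346629512, p(134)=8149040695, p(135)=9035836076, p(136)=10015581680, p(137)=11097645016, p(138)=12292341831, p(139)=13610949895, p(140)=15065878135, p(141)=16670689208, p(142)=18440293320, p(143)=20390982757, p(144)=22540654445, p(145)=24908858009, p(146)=27517052599, p(147)=30388671978, p(148)=33549419497, p(149)=37027355200, p(150)=40853235313, p(151)=45060624582, p(152)=49686288421, p(153)=54770336324, p(154)=60356673280, p(155)=66493182097, p(156)=73232243759, p(157)=80630964769, p(158)=88751778802, p(159)=97662728555, p(160)=107438159466, p(161)=118159068427, p(162)=129913904637.
Final step: p(163) = p(162) + p(161) - p(158) - p(156) + p(151) + p(148) - p(141) - p(137) + p(128) + p(123) - p(112) - p(106) + p(93) + p(86) - p(71) - p(63) + p(46) + p(37) - p(18) - p(8)
= 129913904637 + 118159068427 - 88751778802 - 73232243759 + 45060624582 + 33549419497 - 16670689208 - 11097645016 + 4351078600 + 2552338241 - 761002156 - 384276336 + 82010177 + 34262962 - 4697205 - 1505499 + 105558 + 21637 - 385 - 22
= 142798995930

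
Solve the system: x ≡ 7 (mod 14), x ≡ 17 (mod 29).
133

Using Chinese Remainder Theorem:
M = 14 × 29 = 406
M1 = 29, M2 = 14
y1 = 29^(-1) mod 14 = 1
y2 = 14^(-1) mod 29 = 27
x = (7×29×1 + 17×14×27) mod 406 = 133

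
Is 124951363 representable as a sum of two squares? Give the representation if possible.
Not possible

Factorization: 124951363 = 61 × 127^3
By Fermat: n is sum of two squares iff every prime p ≡ 3 (mod 4) appears to even power.
Prime(s) ≡ 3 (mod 4) with odd exponent: [(127, 3)]
Therefore 124951363 cannot be expressed as a² + b².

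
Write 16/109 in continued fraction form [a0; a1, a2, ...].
[0; 6, 1, 4, 3]

Euclidean algorithm steps:
16 = 0 × 109 + 16
109 = 6 × 16 + 13
16 = 1 × 13 + 3
13 = 4 × 3 + 1
3 = 3 × 1 + 0
Continued fraction: [0; 6, 1, 4, 3]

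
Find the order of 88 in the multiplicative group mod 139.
138

139 is prime, so ord(88) divides φ(139) = 138.
Divisors of 138: 1, 2, 3, 6, 23, 46, 69, 138.
Repeated squaring: 88^1 ≡ 88, 88^2 ≡ 99, 88^4 ≡ 71, 88^8 ≡ 37, 88^16 ≡ 118, 88^32 ≡ 24, 88^64 ≡ 20, 88^128 ≡ 122 (mod 139).
Test 88^d mod 139 for each divisor d in increasing order:
88^1 ≡ 88
88^2 ≡ 99
88^3 = 88^2·88^1 ≡ 94
88^6 = 88^4·88^2 ≡ 79
88^23 = 88^16·88^4·88^2·88^1 ≡ 97
88^46 = 88^32·88^8·88^4·88^2 ≡ 96
88^69 = 88^64·88^4·88^1 ≡ 138
88^138 = 88^128·88^8·88^2 ≡ 1  ← first divisor giving 1
The order is 138.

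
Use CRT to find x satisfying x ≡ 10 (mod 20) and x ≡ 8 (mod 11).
30

Using Chinese Remainder Theorem:
M = 20 × 11 = 220
M1 = 11, M2 = 20
y1 = 11^(-1) mod 20 = 11
y2 = 20^(-1) mod 11 = 5
x = (10×11×11 + 8×20×5) mod 220 = 30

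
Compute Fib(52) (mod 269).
14

Matrix identity: Q^n = [[F_(n+1), F_n], [F_n, F_(n-1)]] with Q = [[1,1],[1,0]].
n = 52 = 110100₂. Square-and-multiply, entries mod 269:
Q^1 = [[1,1],[1,0]]
Q^3 = (Q^1)²·Q = [[3,2],[2,1]]
Q^6 = (Q^3)² = [[13,8],[8,5]]
Q^13 = (Q^6)²·Q = [[108,233],[233,144]]
Q^26 = (Q^13)² = [[48,74],[74,243]]
Q^52 = (Q^26)² = [[248,14],[14,234]]
F_52 mod 269 = Q^52[0][1] = 14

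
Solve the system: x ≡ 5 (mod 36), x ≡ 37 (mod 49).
1409

Using Chinese Remainder Theorem:
M = 36 × 49 = 1764
M1 = 49, M2 = 36
y1 = 49^(-1) mod 36 = 25
y2 = 36^(-1) mod 49 = 15
x = (5×49×25 + 37×36×15) mod 1764 = 1409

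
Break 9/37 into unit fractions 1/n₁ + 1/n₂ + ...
1/5 + 1/24 + 1/635 + 1/563880

Greedy algorithm:
9/37: ceiling(37/9) = 5, use 1/5
8/185: ceiling(185/8) = 24, use 1/24
7/4440: ceiling(4440/7) = 635, use 1/635
1/563880: ceiling(563880/1) = 563880, use 1/563880
Result: 9/37 = 1/5 + 1/24 + 1/635 + 1/563880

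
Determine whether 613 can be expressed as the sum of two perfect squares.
17² + 18² (a=17, b=18)

Factorization: 613 = 613
By Fermat: n is sum of two squares iff every prime p ≡ 3 (mod 4) appears to even power.
All primes ≡ 3 (mod 4) appear to even power.
Search a = 0, 1, 2, … for 613 - a² a perfect square: first hit at a = 17: 613 - 289 = 324 = 18².
613 = 17² + 18² = 289 + 324 ✓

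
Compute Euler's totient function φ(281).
280

281 = 281
φ(n) = n × ∏(1 - 1/p) for each prime p dividing n
φ(281) = 281 × (1 - 1/281) = 280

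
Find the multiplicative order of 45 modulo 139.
23

139 is prime, so ord(45) divides φ(139) = 138.
Divisors of 138: 1, 2, 3, 6, 23, 46, 69, 138.
Repeated squaring: 45^1 ≡ 45, 45^2 ≡ 79, 45^4 ≡ 125, 45^8 ≡ 57, 45^16 ≡ 52, 45^32 ≡ 63, 45^64 ≡ 77, 45^128 ≡ 91 (mod 139).
Test 45^d mod 139 for each divisor d in increasing order:
45^1 ≡ 45
45^2 ≡ 79
45^3 = 45^2·45^1 ≡ 80
45^6 = 45^4·45^2 ≡ 6
45^23 = 45^16·45^4·45^2·45^1 ≡ 1  ← first divisor giving 1
The order is 23.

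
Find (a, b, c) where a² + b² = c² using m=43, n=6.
(1813, 516, 1885)

Euclid's formula: a = m² - n², b = 2mn, c = m² + n²
m = 43, n = 6
a = 43² - 6² = 1849 - 36 = 1813
b = 2 × 43 × 6 = 516
c = 43² + 6² = 1849 + 36 = 1885
Verification: 1813² + 516² = 3286969 + 266256 = 3553225 = 1885² ✓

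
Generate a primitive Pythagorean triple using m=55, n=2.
(3021, 220, 3029)

Euclid's formula: a = m² - n², b = 2mn, c = m² + n²
m = 55, n = 2
a = 55² - 2² = 3025 - 4 = 3021
b = 2 × 55 × 2 = 220
c = 55² + 2² = 3025 + 4 = 3029
Verification: 3021² + 220² = 9126441 + 48400 = 9174841 = 3029² ✓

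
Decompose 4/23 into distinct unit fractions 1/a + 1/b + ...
1/6 + 1/138

Greedy algorithm:
4/23: ceiling(23/4) = 6, use 1/6
1/138: ceiling(138/1) = 138, use 1/138
Result: 4/23 = 1/6 + 1/138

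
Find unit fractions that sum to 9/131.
1/15 + 1/492 + 1/322260

Greedy algorithm:
9/131: ceiling(131/9) = 15, use 1/15
4/1965: ceiling(1965/4) = 492, use 1/492
1/322260: ceiling(322260/1) = 322260, use 1/322260
Result: 9/131 = 1/15 + 1/492 + 1/322260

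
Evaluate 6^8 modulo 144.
0

Repeated squaring. Binary of 8 = 1000.
6^1 ≡ 6 (mod 144); 6^2 ≡ 36 (mod 144); 6^4 ≡ 0 (mod 144); 6^8 ≡ 0 (mod 144)
6^8 = 6^8 ≡ 0 (mod 144)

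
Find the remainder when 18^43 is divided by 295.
242

Repeated squaring. Binary of 43 = 101011.
18^1 ≡ 18 (mod 295); 18^2 ≡ 29 (mod 295); 18^4 ≡ 251 (mod 295); 18^8 ≡ 166 (mod 295); 18^16 ≡ 121 (mod 295); 18^32 ≡ 186 (mod 295)
18^43 = 18^1 × 18^2 × 18^8 × 18^32 ≡ 242 (mod 295)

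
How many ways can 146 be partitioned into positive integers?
27517052599

p(n) counts ways to write n as a sum of positive integers (order ignored).
Euler's pentagonal recurrence: p(k) = p(k-1) + p(k-2) - p(k-5) - p(k-7) + p(k-12) + p(k-15) - ... (offsets j(3j∓1)/2, signs ++--, p(0)=1, p(<0)=0).
DP table for k = 0..145: p(0)=1, p(1)=1, p(2)=2, p(3)=3, p(4)=5, p(5)=7, p(6)=11, p(7)=15, p(8)=22, p(9)=30, p(10)=42, p(11)=56, p(12)=77, p(13)=101, p(14)=135, p(15)=176, p(16)=231, p(17)=297, p(18)=385, p(19)=490, p(20)=627, p(21)=792, p(22)=1002, p(23)=1255, p(24)=1575, p(25)=1958, p(26)=2436, p(27)=3010, p(28)=3718, p(29)=4565, p(30)=5604, p(31)=6842, p(32)=8349, p(33)=10143, p(34)=12310, p(35)=14883, p(36)=17977, p(37)=21637, p(38)=26015, p(39)=31185, p(40)=37338, p(41)=44583, p(42)=53174, p(43)=63261, p(44)=75175, p(45)=89134, p(46)=105558, p(47)=124754, p(48)=147273, p(49)=173525, p(50)=204226, p(51)=239943, p(52)=281589, p(53)=329931, p(54)=386155, p(55)=451276, p(56)=526823, p(57)=614154, p(58)=715220, p(59)=831820, p(60)=966467, p(61)=1121505, p(62)=1300156, p(63)=1505499, p(64)=1741630, p(65)=2012558, p(66)=2323520, p(67)=2679689, p(68)=3087735, p(69)=3554345, p(70)=4087968, p(71)=4697205, p(72)=5392783, p(73)=6185689, p(74)=7089500, p(75)=8118264, p(76)=9289091, p(77)=10619863, p(78)=12132164, p(79)=13848650, p(80)=15796476, p(81)=18004327, p(82)=20506255, p(83)=23338469, p(84)=26543660, p(85)=30167357, p(86)=34262962, p(87)=38887673, p(88)=44108109, p(89)=49995925, p(90)=56634173, p(91)=64112359, p(92)=72533807, p(93)=82010177, p(94)=92669720, p(95)=104651419, p(96)=118114304, p(97)=133230930, p(98)=150198136, p(99)=169229875, p(100)=190569292, p(101)=214481126, p(102)=241265379, p(103)=271248950, p(104)=304801365, p(105)=342325709, p(106)=384276336, p(107)=431149389, p(108)=483502844, p(109)=541946240, p(110)=607163746, p(111)=679903203, p(112)=761002156, p(113)=851376628, p(114)=952050665, p(115)=1064144451, p(116)=1188908248, p(117)=1327710076, p(118)=1482074143, p(119)=1653668665, p(120)=1844349560, p(121)=2056148051, p(122)=2291320912, p(123)=2552338241, p(124)=2841940500, p(125)=3163127352, p(126)=3519222692, p(127)=3913864295, p(128)=4351078600, p(129)=4835271870, p(130)=5371315400, p(131)=5964539504, p(132)=6620830889, p(133)=7346629512, p(134)=8149040695, p(135)=9035836076, p(136)=10015581680, p(137)=11097645016, p(138)=12292341831, p(139)=13610949895, p(140)=15065878135, p(141)=16670689208, p(142)=18440293320, p(143)=20390982757, p(144)=22540654445, p(145)=24908858009.
Final step: p(146) = p(145) + p(144) - p(141) - p(139) + p(134) + p(131) - p(124) - p(120) + p(111) + p(106) - p(95) - p(89) + p(76) + p(69) - p(54) - p(46) + p(29) + p(20) - p(1)
= 24908858009 + 22540654445 - 16670689208 - 13610949895 + 8149040695 + 5964539504 - 2841940500 - 1844349560 + 679903203 + 384276336 - 104651419 - 49995925 + 9289091 + 3554345 - 386155 - 105558 + 4565 + 627 - 1
= 27517052599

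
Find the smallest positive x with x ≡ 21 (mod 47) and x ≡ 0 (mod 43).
1290

Using Chinese Remainder Theorem:
M = 47 × 43 = 2021
M1 = 43, M2 = 47
y1 = 43^(-1) mod 47 = 35
y2 = 47^(-1) mod 43 = 11
x = (21×43×35 + 0×47×11) mod 2021 = 1290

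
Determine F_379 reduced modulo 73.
39

Matrix identity: Q^n = [[F_(n+1), F_n], [F_n, F_(n-1)]] with Q = [[1,1],[1,0]].
n = 379 = 101111011₂. Square-and-multiply, entries mod 73:
Q^1 = [[1,1],[1,0]]
Q^2 = (Q^1)² = [[2,1],[1,1]]
Q^5 = (Q^2)²·Q = [[8,5],[5,3]]
Q^11 = (Q^5)²·Q = [[71,16],[16,55]]
Q^23 = (Q^11)²·Q = [[13,41],[41,45]]
Q^47 = (Q^23)²·Q = [[67,25],[25,42]]
Q^94 = (Q^47)² = [[4,24],[24,53]]
Q^189 = (Q^94)²·Q = [[62,8],[8,54]]
Q^379 = (Q^189)²·Q = [[18,39],[39,52]]
F_379 mod 73 = Q^379[0][1] = 39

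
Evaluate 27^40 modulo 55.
1

Repeated squaring. Binary of 40 = 101000.
27^1 ≡ 27 (mod 55); 27^2 ≡ 14 (mod 55); 27^4 ≡ 31 (mod 55); 27^8 ≡ 26 (mod 55); 27^16 ≡ 16 (mod 55); 27^32 ≡ 36 (mod 55)
27^40 = 27^8 × 27^32 ≡ 1 (mod 55)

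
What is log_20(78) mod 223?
110

Baby-step giant-step with step n = ⌈√223⌉ = 15.
Baby steps 20^j mod 223 (j:value) for j=0..14: 0:1, 1:20, 2:177, 3:195, 4:109, 5:173, 6:115, 7:70, 8:62, 9:125, 10:47, 11:48, 12:68, 13:22, 14:217.
Giant-step multiplier: 20^(-15) ≡ 20^(222-15) = 20^207 ≡ 13 (mod 223).
Giant steps γ_i = 78·13^i mod 223: γ_0=78, γ_1=122, γ_2=25, γ_3=102, γ_4=211, γ_5=67, γ_6=202, γ_7=173 (in table at j=5).
x = i·n + j = 7·15 + 5 = 110.
Check: 20^110 ≡ 78 (mod 223).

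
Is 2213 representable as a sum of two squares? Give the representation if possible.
2² + 47² (a=2, b=47)

Factorization: 2213 = 2213
By Fermat: n is sum of two squares iff every prime p ≡ 3 (mod 4) appears to even power.
All primes ≡ 3 (mod 4) appear to even power.
Search a = 0, 1, 2, … for 2213 - a² a perfect square: first hit at a = 2: 2213 - 4 = 2209 = 47².
2213 = 2² + 47² = 4 + 2209 ✓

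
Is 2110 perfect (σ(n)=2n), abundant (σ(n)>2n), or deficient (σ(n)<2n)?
deficient

Proper divisors of 2110: sum = 1 + 2 + 5 + 10 + 211 + 422 + 1055 = 1706
Since 1706 < 2110, 2110 is deficient.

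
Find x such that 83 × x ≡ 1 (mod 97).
90

gcd(83, 97) = 1, so the inverse exists.
Extended Euclidean algorithm on (97, 83):
97 = 1 × 83 + 14  ⟹  14 = (1)·97 + (-1)·83
83 = 5 × 14 + 13  ⟹  13 = (-5)·97 + (6)·83
14 = 1 × 13 + 1  ⟹  1 = (6)·97 + (-7)·83
So (-7)·83 ≡ 1 (mod 97), i.e. 83^(-1) ≡ -7 ≡ 90 (mod 97).
Check: 83 × 90 = 7470 ≡ 1 (mod 97)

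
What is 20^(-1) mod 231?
104

gcd(20, 231) = 1, so the inverse exists.
Extended Euclidean algorithm on (231, 20):
231 = 11 × 20 + 11  ⟹  11 = (1)·231 + (-11)·20
20 = 1 × 11 + 9  ⟹  9 = (-1)·231 + (12)·20
11 = 1 × 9 + 2  ⟹  2 = (2)·231 + (-23)·20
9 = 4 × 2 + 1  ⟹  1 = (-9)·231 + (104)·20
So (104)·20 ≡ 1 (mod 231), i.e. 20^(-1) ≡ 104 (mod 231).
Check: 20 × 104 = 2080 ≡ 1 (mod 231)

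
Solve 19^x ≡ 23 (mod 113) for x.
83

Baby-step giant-step with step n = ⌈√113⌉ = 11.
Baby steps 19^j mod 113 (j:value) for j=0..10: 0:1, 1:19, 2:22, 3:79, 4:32, 5:43, 6:26, 7:42, 8:7, 9:20, 10:41.
Giant-step multiplier: 19^(-11) ≡ 19^(112-11) = 19^101 ≡ 47 (mod 113).
Giant steps γ_i = 23·47^i mod 113: γ_0=23, γ_1=64, γ_2=70, γ_3=13, γ_4=46, γ_5=15, γ_6=27, γ_7=26 (in table at j=6).
x = i·n + j = 7·11 + 6 = 83.
Check: 19^83 ≡ 23 (mod 113).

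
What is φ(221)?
192

221 = 13 × 17
φ(n) = n × ∏(1 - 1/p) for each prime p dividing n
φ(221) = 221 × (1 - 1/13) × (1 - 1/17) = 192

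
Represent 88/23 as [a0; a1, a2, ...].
[3; 1, 4, 1, 3]

Euclidean algorithm steps:
88 = 3 × 23 + 19
23 = 1 × 19 + 4
19 = 4 × 4 + 3
4 = 1 × 3 + 1
3 = 3 × 1 + 0
Continued fraction: [3; 1, 4, 1, 3]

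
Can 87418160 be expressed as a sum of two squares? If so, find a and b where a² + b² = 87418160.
Not possible

Factorization: 87418160 = 2^4 × 5 × 103^3
By Fermat: n is sum of two squares iff every prime p ≡ 3 (mod 4) appears to even power.
Prime(s) ≡ 3 (mod 4) with odd exponent: [(103, 3)]
Therefore 87418160 cannot be expressed as a² + b².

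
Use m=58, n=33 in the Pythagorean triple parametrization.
(2275, 3828, 4453)

Euclid's formula: a = m² - n², b = 2mn, c = m² + n²
m = 58, n = 33
a = 58² - 33² = 3364 - 1089 = 2275
b = 2 × 58 × 33 = 3828
c = 58² + 33² = 3364 + 1089 = 4453
Verification: 2275² + 3828² = 5175625 + 14653584 = 19829209 = 4453² ✓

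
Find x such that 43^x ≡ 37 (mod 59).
21

Baby-step giant-step with step n = ⌈√59⌉ = 8.
Baby steps 43^j mod 59 (j:value) for j=0..7: 0:1, 1:43, 2:20, 3:34, 4:46, 5:31, 6:35, 7:30.
Giant-step multiplier: 43^(-8) ≡ 43^(58-8) = 43^50 ≡ 22 (mod 59).
Giant steps γ_i = 37·22^i mod 59: γ_0=37, γ_1=47, γ_2=31 (in table at j=5).
x = i·n + j = 2·8 + 5 = 21.
Check: 43^21 ≡ 37 (mod 59).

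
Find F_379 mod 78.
77

Matrix identity: Q^n = [[F_(n+1), F_n], [F_n, F_(n-1)]] with Q = [[1,1],[1,0]].
n = 379 = 101111011₂. Square-and-multiply, entries mod 78:
Q^1 = [[1,1],[1,0]]
Q^2 = (Q^1)² = [[2,1],[1,1]]
Q^5 = (Q^2)²·Q = [[8,5],[5,3]]
Q^11 = (Q^5)²·Q = [[66,11],[11,55]]
Q^23 = (Q^11)²·Q = [[36,31],[31,5]]
Q^47 = (Q^23)²·Q = [[18,73],[73,23]]
Q^94 = (Q^47)² = [[37,29],[29,8]]
Q^189 = (Q^94)²·Q = [[5,26],[26,57]]
Q^379 = (Q^189)²·Q = [[51,77],[77,52]]
F_379 mod 78 = Q^379[0][1] = 77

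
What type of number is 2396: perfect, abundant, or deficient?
deficient

Proper divisors of 2396: sum = 1 + 2 + 4 + 599 + 1198 = 1804
Since 1804 < 2396, 2396 is deficient.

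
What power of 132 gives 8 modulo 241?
30

Baby-step giant-step with step n = ⌈√241⌉ = 16.
Baby steps 132^j mod 241 (j:value) for j=0..15: 0:1, 1:132, 2:72, 3:105, 4:123, 5:89, 6:180, 7:142, 8:187, 9:102, 10:209, 11:114, 12:106, 13:14, 14:161, 15:44.
Giant-step multiplier: 132^(-16) ≡ 132^(240-16) = 132^224 ≡ 231 (mod 241).
Giant steps γ_i = 8·231^i mod 241: γ_0=8, γ_1=161 (in table at j=14).
x = i·n + j = 1·16 + 14 = 30.
Check: 132^30 ≡ 8 (mod 241).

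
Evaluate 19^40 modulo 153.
1

Repeated squaring. Binary of 40 = 101000.
19^1 ≡ 19 (mod 153); 19^2 ≡ 55 (mod 153); 19^4 ≡ 118 (mod 153); 19^8 ≡ 1 (mod 153); 19^16 ≡ 1 (mod 153); 19^32 ≡ 1 (mod 153)
19^40 = 19^8 × 19^32 ≡ 1 (mod 153)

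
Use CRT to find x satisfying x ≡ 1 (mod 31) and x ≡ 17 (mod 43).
404

Using Chinese Remainder Theorem:
M = 31 × 43 = 1333
M1 = 43, M2 = 31
y1 = 43^(-1) mod 31 = 13
y2 = 31^(-1) mod 43 = 25
x = (1×43×13 + 17×31×25) mod 1333 = 404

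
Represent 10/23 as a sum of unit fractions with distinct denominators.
1/3 + 1/10 + 1/690

Greedy algorithm:
10/23: ceiling(23/10) = 3, use 1/3
7/69: ceiling(69/7) = 10, use 1/10
1/690: ceiling(690/1) = 690, use 1/690
Result: 10/23 = 1/3 + 1/10 + 1/690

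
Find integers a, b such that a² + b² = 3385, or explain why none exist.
24² + 53² (a=24, b=53)

Factorization: 3385 = 5 × 677
By Fermat: n is sum of two squares iff every prime p ≡ 3 (mod 4) appears to even power.
All primes ≡ 3 (mod 4) appear to even power.
Search a = 0, 1, 2, … for 3385 - a² a perfect square: first hit at a = 24: 3385 - 576 = 2809 = 53².
3385 = 24² + 53² = 576 + 2809 ✓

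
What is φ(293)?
292

293 = 293
φ(n) = n × ∏(1 - 1/p) for each prime p dividing n
φ(293) = 293 × (1 - 1/293) = 292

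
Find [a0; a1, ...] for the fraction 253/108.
[2; 2, 1, 11, 3]

Euclidean algorithm steps:
253 = 2 × 108 + 37
108 = 2 × 37 + 34
37 = 1 × 34 + 3
34 = 11 × 3 + 1
3 = 3 × 1 + 0
Continued fraction: [2; 2, 1, 11, 3]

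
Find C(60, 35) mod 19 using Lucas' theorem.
0

Using Lucas' theorem:
Write n=60 and k=35 in base 19:
n in base 19: [3, 3]
k in base 19: [1, 16]
C(60,35) mod 19 = ∏ C(n_i, k_i) mod 19
Digit binomials (mod 19): C(3,1) = 3; C(3,16) = 0 (k_i > n_i)
Product: 3 × 0 = 0 ≡ 0 (mod 19)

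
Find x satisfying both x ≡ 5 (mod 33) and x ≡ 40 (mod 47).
698

Using Chinese Remainder Theorem:
M = 33 × 47 = 1551
M1 = 47, M2 = 33
y1 = 47^(-1) mod 33 = 26
y2 = 33^(-1) mod 47 = 10
x = (5×47×26 + 40×33×10) mod 1551 = 698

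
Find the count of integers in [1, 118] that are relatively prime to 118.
58

118 = 2 × 59
φ(n) = n × ∏(1 - 1/p) for each prime p dividing n
φ(118) = 118 × (1 - 1/2) × (1 - 1/59) = 58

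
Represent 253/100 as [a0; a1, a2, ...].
[2; 1, 1, 7, 1, 5]

Euclidean algorithm steps:
253 = 2 × 100 + 53
100 = 1 × 53 + 47
53 = 1 × 47 + 6
47 = 7 × 6 + 5
6 = 1 × 5 + 1
5 = 5 × 1 + 0
Continued fraction: [2; 1, 1, 7, 1, 5]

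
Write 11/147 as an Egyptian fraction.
1/14 + 1/294

Greedy algorithm:
11/147: ceiling(147/11) = 14, use 1/14
1/294: ceiling(294/1) = 294, use 1/294
Result: 11/147 = 1/14 + 1/294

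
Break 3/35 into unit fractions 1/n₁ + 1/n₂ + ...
1/12 + 1/420

Greedy algorithm:
3/35: ceiling(35/3) = 12, use 1/12
1/420: ceiling(420/1) = 420, use 1/420
Result: 3/35 = 1/12 + 1/420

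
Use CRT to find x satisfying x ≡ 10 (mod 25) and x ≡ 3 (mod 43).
1035

Using Chinese Remainder Theorem:
M = 25 × 43 = 1075
M1 = 43, M2 = 25
y1 = 43^(-1) mod 25 = 7
y2 = 25^(-1) mod 43 = 31
x = (10×43×7 + 3×25×31) mod 1075 = 1035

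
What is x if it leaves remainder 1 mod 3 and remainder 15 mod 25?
40

Using Chinese Remainder Theorem:
M = 3 × 25 = 75
M1 = 25, M2 = 3
y1 = 25^(-1) mod 3 = 1
y2 = 3^(-1) mod 25 = 17
x = (1×25×1 + 15×3×17) mod 75 = 40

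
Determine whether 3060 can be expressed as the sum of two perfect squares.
12² + 54² (a=12, b=54)

Factorization: 3060 = 2^2 × 3^2 × 5 × 17
By Fermat: n is sum of two squares iff every prime p ≡ 3 (mod 4) appears to even power.
All primes ≡ 3 (mod 4) appear to even power.
Search a = 0, 1, 2, … for 3060 - a² a perfect square: first hit at a = 12: 3060 - 144 = 2916 = 54².
3060 = 12² + 54² = 144 + 2916 ✓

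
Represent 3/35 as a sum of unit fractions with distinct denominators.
1/12 + 1/420

Greedy algorithm:
3/35: ceiling(35/3) = 12, use 1/12
1/420: ceiling(420/1) = 420, use 1/420
Result: 3/35 = 1/12 + 1/420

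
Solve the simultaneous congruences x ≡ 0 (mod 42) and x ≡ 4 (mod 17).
378

Using Chinese Remainder Theorem:
M = 42 × 17 = 714
M1 = 17, M2 = 42
y1 = 17^(-1) mod 42 = 5
y2 = 42^(-1) mod 17 = 15
x = (0×17×5 + 4×42×15) mod 714 = 378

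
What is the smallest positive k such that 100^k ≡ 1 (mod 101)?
2

101 is prime, so ord(100) divides φ(101) = 100.
Divisors of 100: 1, 2, 4, 5, 10, 20, 25, 50, 100.
Repeated squaring: 100^1 ≡ 100, 100^2 ≡ 1, 100^4 ≡ 1, 100^8 ≡ 1, 100^16 ≡ 1, 100^32 ≡ 1, 100^64 ≡ 1 (mod 101).
Test 100^d mod 101 for each divisor d in increasing order:
100^1 ≡ 100
100^2 ≡ 1  ← first divisor giving 1
The order is 2.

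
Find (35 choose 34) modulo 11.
2

Using Lucas' theorem:
Write n=35 and k=34 in base 11:
n in base 11: [3, 2]
k in base 11: [3, 1]
C(35,34) mod 11 = ∏ C(n_i, k_i) mod 11
Digit binomials (mod 11): C(3,3) = 1; C(2,1) = 2
Product: 1 × 2 = 2 ≡ 2 (mod 11)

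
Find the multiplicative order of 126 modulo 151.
150

151 is prime, so ord(126) divides φ(151) = 150.
Divisors of 150: 1, 2, 3, 5, 6, 10, 15, 25, 30, 50, 75, 150.
Repeated squaring: 126^1 ≡ 126, 126^2 ≡ 21, 126^4 ≡ 139, 126^8 ≡ 144, 126^16 ≡ 49, 126^32 ≡ 136, 126^64 ≡ 74, 126^128 ≡ 40 (mod 151).
Test 126^d mod 151 for each divisor d in increasing order:
126^1 ≡ 126
126^2 ≡ 21
126^3 = 126^2·126^1 ≡ 79
126^5 = 126^4·126^1 ≡ 149
126^6 = 126^4·126^2 ≡ 50
126^10 = 126^8·126^2 ≡ 4
126^15 = 126^8·126^4·126^2·126^1 ≡ 143
126^25 = 126^16·126^8·126^1 ≡ 119
126^30 = 126^16·126^8·126^4·126^2 ≡ 64
126^50 = 126^32·126^16·126^2 ≡ 118
126^75 = 126^64·126^8·126^2·126^1 ≡ 150
126^150 = 126^128·126^16·126^4·126^2 ≡ 1  ← first divisor giving 1
The order is 150.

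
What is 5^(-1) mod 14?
3

gcd(5, 14) = 1, so the inverse exists.
Extended Euclidean algorithm on (14, 5):
14 = 2 × 5 + 4  ⟹  4 = (1)·14 + (-2)·5
5 = 1 × 4 + 1  ⟹  1 = (-1)·14 + (3)·5
So (3)·5 ≡ 1 (mod 14), i.e. 5^(-1) ≡ 3 (mod 14).
Check: 5 × 3 = 15 ≡ 1 (mod 14)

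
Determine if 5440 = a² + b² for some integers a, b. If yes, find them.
16² + 72² (a=16, b=72)

Factorization: 5440 = 2^6 × 5 × 17
By Fermat: n is sum of two squares iff every prime p ≡ 3 (mod 4) appears to even power.
All primes ≡ 3 (mod 4) appear to even power.
Search a = 0, 1, 2, … for 5440 - a² a perfect square: first hit at a = 16: 5440 - 256 = 5184 = 72².
5440 = 16² + 72² = 256 + 5184 ✓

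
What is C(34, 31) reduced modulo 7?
6

Using Lucas' theorem:
Write n=34 and k=31 in base 7:
n in base 7: [4, 6]
k in base 7: [4, 3]
C(34,31) mod 7 = ∏ C(n_i, k_i) mod 7
Digit binomials (mod 7): C(4,4) = 1; C(6,3) = 20 ≡ 6
Product: 1 × 6 = 6 ≡ 6 (mod 7)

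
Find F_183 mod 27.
25

Matrix identity: Q^n = [[F_(n+1), F_n], [F_n, F_(n-1)]] with Q = [[1,1],[1,0]].
n = 183 = 10110111₂. Square-and-multiply, entries mod 27:
Q^1 = [[1,1],[1,0]]
Q^2 = (Q^1)² = [[2,1],[1,1]]
Q^5 = (Q^2)²·Q = [[8,5],[5,3]]
Q^11 = (Q^5)²·Q = [[9,8],[8,1]]
Q^22 = (Q^11)² = [[10,26],[26,11]]
Q^45 = (Q^22)²·Q = [[26,20],[20,6]]
Q^91 = (Q^45)²·Q = [[15,23],[23,19]]
Q^183 = (Q^91)²·Q = [[24,25],[25,26]]
F_183 mod 27 = Q^183[0][1] = 25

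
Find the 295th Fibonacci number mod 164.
77

Matrix identity: Q^n = [[F_(n+1), F_n], [F_n, F_(n-1)]] with Q = [[1,1],[1,0]].
n = 295 = 100100111₂. Square-and-multiply, entries mod 164:
Q^1 = [[1,1],[1,0]]
Q^2 = (Q^1)² = [[2,1],[1,1]]
Q^4 = (Q^2)² = [[5,3],[3,2]]
Q^9 = (Q^4)²·Q = [[55,34],[34,21]]
Q^18 = (Q^9)² = [[81,124],[124,121]]
Q^36 = (Q^18)² = [[125,120],[120,5]]
Q^73 = (Q^36)²·Q = [[33,13],[13,20]]
Q^147 = (Q^73)²·Q = [[143,110],[110,33]]
Q^295 = (Q^147)²·Q = [[85,77],[77,8]]
F_295 mod 164 = Q^295[0][1] = 77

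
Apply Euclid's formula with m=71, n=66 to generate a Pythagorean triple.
(685, 9372, 9397)

Euclid's formula: a = m² - n², b = 2mn, c = m² + n²
m = 71, n = 66
a = 71² - 66² = 5041 - 4356 = 685
b = 2 × 71 × 66 = 9372
c = 71² + 66² = 5041 + 4356 = 9397
Verification: 685² + 9372² = 469225 + 87834384 = 88303609 = 9397² ✓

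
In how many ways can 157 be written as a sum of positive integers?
80630964769

p(n) counts ways to write n as a sum of positive integers (order ignored).
Euler's pentagonal recurrence: p(k) = p(k-1) + p(k-2) - p(k-5) - p(k-7) + p(k-12) + p(k-15) - ... (offsets j(3j∓1)/2, signs ++--, p(0)=1, p(<0)=0).
DP table for k = 0..156: p(0)=1, p(1)=1, p(2)=2, p(3)=3, p(4)=5, p(5)=7, p(6)=11, p(7)=15, p(8)=22, p(9)=30, p(10)=42, p(11)=56, p(12)=77, p(13)=101, p(14)=135, p(15)=176, p(16)=231, p(17)=297, p(18)=385, p(19)=490, p(20)=627, p(21)=792, p(22)=1002, p(23)=1255, p(24)=1575, p(25)=1958, p(26)=2436, p(27)=3010, p(28)=3718, p(29)=4565, p(30)=5604, p(31)=6842, p(32)=8349, p(33)=10143, p(34)=12310, p(35)=14883, p(36)=17977, p(37)=21637, p(38)=26015, p(39)=31185, p(40)=37338, p(41)=44583, p(42)=53174, p(43)=63261, p(44)=75175, p(45)=89134, p(46)=105558, p(47)=124754, p(48)=147273, p(49)=173525, p(50)=204226, p(51)=239943, p(52)=281589, p(53)=329931, p(54)=386155, p(55)=451276, p(56)=526823, p(57)=614154, p(58)=715220, p(59)=831820, p(60)=966467, p(61)=1121505, p(62)=1300156, p(63)=1505499, p(64)=1741630, p(65)=2012558, p(66)=2323520, p(67)=2679689, p(68)=3087735, p(69)=3554345, p(70)=4087968, p(71)=4697205, p(72)=5392783, p(73)=6185689, p(74)=7089500, p(75)=8118264, p(76)=9289091, p(77)=10619863, p(78)=12132164, p(79)=13848650, p(80)=15796476, p(81)=18004327, p(82)=20506255, p(83)=23338469, p(84)=26543660, p(85)=30167357, p(86)=34262962, p(87)=38887673, p(88)=44108109, p(89)=49995925, p(90)=56634173, p(91)=64112359, p(92)=72533807, p(93)=82010177, p(94)=92669720, p(95)=104651419, p(96)=118114304, p(97)=133230930, p(98)=150198136, p(99)=169229875, p(100)=190569292, p(101)=214481126, p(102)=241265379, p(103)=271248950, p(104)=304801365, p(105)=342325709, p(106)=384276336, p(107)=431149389, p(108)=483502844, p(109)=541946240, p(110)=607163746, p(111)=679903203, p(112)=761002156, p(113)=851376628, p(114)=952050665, p(115)=1064144451, p(116)=1188908248, p(117)=1327710076, p(118)=1482074143, p(119)=1653668665, p(120)=1844349560, p(121)=2056148051, p(122)=2291320912, p(123)=2552338241, p(124)=2841940500, p(125)=3163127352, p(126)=3519222692, p(127)=3913864295, p(128)=4351078600, p(129)=4835271870, p(130)=5371315400, p(131)=5964539504, p(132)=6620830889, p(133)=7346629512, p(134)=8149040695, p(135)=9035836076, p(136)=10015581680, p(137)=11097645016, p(138)=12292341831, p(139)=13610949895, p(140)=15065878135, p(141)=16670689208, p(142)=18440293320, p(143)=20390982757, p(144)=22540654445, p(145)=24908858009, p(146)=27517052599, p(147)=30388671978, p(148)=33549419497, p(149)=37027355200, p(150)=40853235313, p(151)=45060624582, p(152)=49686288421, p(153)=54770336324, p(154)=60356673280, p(155)=66493182097, p(156)=73232243759.
Final step: p(157) = p(156) + p(155) - p(152) - p(150) + p(145) + p(142) - p(135) - p(131) + p(122) + p(117) - p(106) - p(100) + p(87) + p(80) - p(65) - p(57) + p(40) + p(31) - p(12) - p(2)
= 73232243759 + 66493182097 - 49686288421 - 40853235313 + 24908858009 + 18440293320 - 9035836076 - 5964539504 + 2291320912 + 1327710076 - 384276336 - 190569292 + 38887673 + 15796476 - 2012558 - 614154 + 37338 + 6842 - 77 - 2
= 80630964769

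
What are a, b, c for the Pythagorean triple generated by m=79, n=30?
(5341, 4740, 7141)

Euclid's formula: a = m² - n², b = 2mn, c = m² + n²
m = 79, n = 30
a = 79² - 30² = 6241 - 900 = 5341
b = 2 × 79 × 30 = 4740
c = 79² + 30² = 6241 + 900 = 7141
Verification: 5341² + 4740² = 28526281 + 22467600 = 50993881 = 7141² ✓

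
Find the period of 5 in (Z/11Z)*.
5

11 is prime, so ord(5) divides φ(11) = 10.
Divisors of 10: 1, 2, 5, 10.
Repeated squaring: 5^1 ≡ 5, 5^2 ≡ 3, 5^4 ≡ 9, 5^8 ≡ 4 (mod 11).
Test 5^d mod 11 for each divisor d in increasing order:
5^1 ≡ 5
5^2 ≡ 3
5^5 = 5^4·5^1 ≡ 1  ← first divisor giving 1
The order is 5.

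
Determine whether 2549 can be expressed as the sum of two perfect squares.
7² + 50² (a=7, b=50)

Factorization: 2549 = 2549
By Fermat: n is sum of two squares iff every prime p ≡ 3 (mod 4) appears to even power.
All primes ≡ 3 (mod 4) appear to even power.
Search a = 0, 1, 2, … for 2549 - a² a perfect square: first hit at a = 7: 2549 - 49 = 2500 = 50².
2549 = 7² + 50² = 49 + 2500 ✓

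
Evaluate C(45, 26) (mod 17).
8

Using Lucas' theorem:
Write n=45 and k=26 in base 17:
n in base 17: [2, 11]
k in base 17: [1, 9]
C(45,26) mod 17 = ∏ C(n_i, k_i) mod 17
Digit binomials (mod 17): C(2,1) = 2; C(11,9) = 55 ≡ 4
Product: 2 × 4 = 8 ≡ 8 (mod 17)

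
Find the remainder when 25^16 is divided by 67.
40

Repeated squaring. Binary of 16 = 10000.
25^1 ≡ 25 (mod 67); 25^2 ≡ 22 (mod 67); 25^4 ≡ 15 (mod 67); 25^8 ≡ 24 (mod 67); 25^16 ≡ 40 (mod 67)
25^16 = 25^16 ≡ 40 (mod 67)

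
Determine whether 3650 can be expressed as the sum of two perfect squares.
13² + 59² (a=13, b=59)

Factorization: 3650 = 2 × 5^2 × 73
By Fermat: n is sum of two squares iff every prime p ≡ 3 (mod 4) appears to even power.
All primes ≡ 3 (mod 4) appear to even power.
Search a = 0, 1, 2, … for 3650 - a² a perfect square: first hit at a = 13: 3650 - 169 = 3481 = 59².
3650 = 13² + 59² = 169 + 3481 ✓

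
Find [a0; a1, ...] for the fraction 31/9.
[3; 2, 4]

Euclidean algorithm steps:
31 = 3 × 9 + 4
9 = 2 × 4 + 1
4 = 4 × 1 + 0
Continued fraction: [3; 2, 4]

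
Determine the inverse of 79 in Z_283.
43

gcd(79, 283) = 1, so the inverse exists.
Extended Euclidean algorithm on (283, 79):
283 = 3 × 79 + 46  ⟹  46 = (1)·283 + (-3)·79
79 = 1 × 46 + 33  ⟹  33 = (-1)·283 + (4)·79
46 = 1 × 33 + 13  ⟹  13 = (2)·283 + (-7)·79
33 = 2 × 13 + 7  ⟹  7 = (-5)·283 + (18)·79
13 = 1 × 7 + 6  ⟹  6 = (7)·283 + (-25)·79
7 = 1 × 6 + 1  ⟹  1 = (-12)·283 + (43)·79
So (43)·79 ≡ 1 (mod 283), i.e. 79^(-1) ≡ 43 (mod 283).
Check: 79 × 43 = 3397 ≡ 1 (mod 283)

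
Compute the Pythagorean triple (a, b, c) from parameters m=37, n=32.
(345, 2368, 2393)

Euclid's formula: a = m² - n², b = 2mn, c = m² + n²
m = 37, n = 32
a = 37² - 32² = 1369 - 1024 = 345
b = 2 × 37 × 32 = 2368
c = 37² + 32² = 1369 + 1024 = 2393
Verification: 345² + 2368² = 119025 + 5607424 = 5726449 = 2393² ✓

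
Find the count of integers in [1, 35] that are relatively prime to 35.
24

35 = 5 × 7
φ(n) = n × ∏(1 - 1/p) for each prime p dividing n
φ(35) = 35 × (1 - 1/5) × (1 - 1/7) = 24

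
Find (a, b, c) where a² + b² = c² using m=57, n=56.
(113, 6384, 6385)

Euclid's formula: a = m² - n², b = 2mn, c = m² + n²
m = 57, n = 56
a = 57² - 56² = 3249 - 3136 = 113
b = 2 × 57 × 56 = 6384
c = 57² + 56² = 3249 + 3136 = 6385
Verification: 113² + 6384² = 12769 + 40755456 = 40768225 = 6385² ✓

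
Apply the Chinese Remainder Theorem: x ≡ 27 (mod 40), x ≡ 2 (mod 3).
107

Using Chinese Remainder Theorem:
M = 40 × 3 = 120
M1 = 3, M2 = 40
y1 = 3^(-1) mod 40 = 27
y2 = 40^(-1) mod 3 = 1
x = (27×3×27 + 2×40×1) mod 120 = 107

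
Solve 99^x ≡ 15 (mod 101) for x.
43

Baby-step giant-step with step n = ⌈√101⌉ = 11.
Baby steps 99^j mod 101 (j:value) for j=0..10: 0:1, 1:99, 2:4, 3:93, 4:16, 5:69, 6:64, 7:74, 8:54, 9:94, 10:14.
Giant-step multiplier: 99^(-11) ≡ 99^(100-11) = 99^89 ≡ 18 (mod 101).
Giant steps γ_i = 15·18^i mod 101: γ_0=15, γ_1=68, γ_2=12, γ_3=14 (in table at j=10).
x = i·n + j = 3·11 + 10 = 43.
Check: 99^43 ≡ 15 (mod 101).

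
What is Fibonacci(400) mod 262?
55

Matrix identity: Q^n = [[F_(n+1), F_n], [F_n, F_(n-1)]] with Q = [[1,1],[1,0]].
n = 400 = 110010000₂. Square-and-multiply, entries mod 262:
Q^1 = [[1,1],[1,0]]
Q^3 = (Q^1)²·Q = [[3,2],[2,1]]
Q^6 = (Q^3)² = [[13,8],[8,5]]
Q^12 = (Q^6)² = [[233,144],[144,89]]
Q^25 = (Q^12)²·Q = [[87,93],[93,256]]
Q^50 = (Q^25)² = [[236,197],[197,39]]
Q^100 = (Q^50)² = [[185,203],[203,244]]
Q^200 = (Q^100)² = [[240,103],[103,137]]
Q^400 = (Q^200)² = [[89,55],[55,34]]
F_400 mod 262 = Q^400[0][1] = 55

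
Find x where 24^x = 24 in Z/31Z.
1

Baby-step giant-step with step n = ⌈√31⌉ = 6.
Baby steps 24^j mod 31 (j:value) for j=0..5: 0:1, 1:24, 2:18, 3:29, 4:14, 5:26.
h = 24 is already in the table at j=1, so x = 1.
Check: 24^1 ≡ 24 (mod 31).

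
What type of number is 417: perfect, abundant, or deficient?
deficient

Proper divisors of 417: sum = 1 + 3 + 139 = 143
Since 143 < 417, 417 is deficient.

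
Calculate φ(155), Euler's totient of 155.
120

155 = 5 × 31
φ(n) = n × ∏(1 - 1/p) for each prime p dividing n
φ(155) = 155 × (1 - 1/5) × (1 - 1/31) = 120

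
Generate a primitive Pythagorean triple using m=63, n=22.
(3485, 2772, 4453)

Euclid's formula: a = m² - n², b = 2mn, c = m² + n²
m = 63, n = 22
a = 63² - 22² = 3969 - 484 = 3485
b = 2 × 63 × 22 = 2772
c = 63² + 22² = 3969 + 484 = 4453
Verification: 3485² + 2772² = 12145225 + 7683984 = 19829209 = 4453² ✓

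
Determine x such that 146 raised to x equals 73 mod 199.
167

Baby-step giant-step with step n = ⌈√199⌉ = 15.
Baby steps 146^j mod 199 (j:value) for j=0..14: 0:1, 1:146, 2:23, 3:174, 4:131, 5:22, 6:28, 7:108, 8:47, 9:96, 10:86, 11:19, 12:187, 13:39, 14:122.
Giant-step multiplier: 146^(-15) ≡ 146^(198-15) = 146^183 ≡ 67 (mod 199).
Giant steps γ_i = 73·67^i mod 199: γ_0=73, γ_1=115, γ_2=143, γ_3=29, γ_4=152, γ_5=35, γ_6=156, γ_7=104, γ_8=3, γ_9=2, γ_10=134, γ_11=23 (in table at j=2).
x = i·n + j = 11·15 + 2 = 167.
Check: 146^167 ≡ 73 (mod 199).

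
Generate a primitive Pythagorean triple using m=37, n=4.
(1353, 296, 1385)

Euclid's formula: a = m² - n², b = 2mn, c = m² + n²
m = 37, n = 4
a = 37² - 4² = 1369 - 16 = 1353
b = 2 × 37 × 4 = 296
c = 37² + 4² = 1369 + 16 = 1385
Verification: 1353² + 296² = 1830609 + 87616 = 1918225 = 1385² ✓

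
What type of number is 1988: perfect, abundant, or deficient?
abundant

Proper divisors of 1988: sum = 1 + 2 + 4 + 7 + 14 + 28 + 71 + 142 + 284 + 497 + 994 = 2044
Since 2044 > 1988, 1988 is abundant.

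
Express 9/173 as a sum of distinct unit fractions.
1/20 + 1/495 + 1/342540

Greedy algorithm:
9/173: ceiling(173/9) = 20, use 1/20
7/3460: ceiling(3460/7) = 495, use 1/495
1/342540: ceiling(342540/1) = 342540, use 1/342540
Result: 9/173 = 1/20 + 1/495 + 1/342540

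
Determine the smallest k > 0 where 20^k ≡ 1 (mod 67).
66

67 is prime, so ord(20) divides φ(67) = 66.
Divisors of 66: 1, 2, 3, 6, 11, 22, 33, 66.
Repeated squaring: 20^1 ≡ 20, 20^2 ≡ 65, 20^4 ≡ 4, 20^8 ≡ 16, 20^16 ≡ 55, 20^32 ≡ 10, 20^64 ≡ 33 (mod 67).
Test 20^d mod 67 for each divisor d in increasing order:
20^1 ≡ 20
20^2 ≡ 65
20^3 = 20^2·20^1 ≡ 27
20^6 = 20^4·20^2 ≡ 59
20^11 = 20^8·20^2·20^1 ≡ 30
20^22 = 20^16·20^4·20^2 ≡ 29
20^33 = 20^32·20^1 ≡ 66
20^66 = 20^64·20^2 ≡ 1  ← first divisor giving 1
The order is 66.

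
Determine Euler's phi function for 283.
282

283 = 283
φ(n) = n × ∏(1 - 1/p) for each prime p dividing n
φ(283) = 283 × (1 - 1/283) = 282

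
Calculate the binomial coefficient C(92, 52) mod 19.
17

Using Lucas' theorem:
Write n=92 and k=52 in base 19:
n in base 19: [4, 16]
k in base 19: [2, 14]
C(92,52) mod 19 = ∏ C(n_i, k_i) mod 19
Digit binomials (mod 19): C(4,2) = 6; C(16,14) = 120 ≡ 6
Product: 6 × 6 = 36 ≡ 17 (mod 19)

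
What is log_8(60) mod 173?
80

Baby-step giant-step with step n = ⌈√173⌉ = 14.
Baby steps 8^j mod 173 (j:value) for j=0..13: 0:1, 1:8, 2:64, 3:166, 4:117, 5:71, 6:49, 7:46, 8:22, 9:3, 10:24, 11:19, 12:152, 13:5.
Giant-step multiplier: 8^(-14) ≡ 8^(172-14) = 8^158 ≡ 13 (mod 173).
Giant steps γ_i = 60·13^i mod 173: γ_0=60, γ_1=88, γ_2=106, γ_3=167, γ_4=95, γ_5=24 (in table at j=10).
x = i·n + j = 5·14 + 10 = 80.
Check: 8^80 ≡ 60 (mod 173).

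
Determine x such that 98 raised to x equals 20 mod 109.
14

Baby-step giant-step with step n = ⌈√109⌉ = 11.
Baby steps 98^j mod 109 (j:value) for j=0..10: 0:1, 1:98, 2:12, 3:86, 4:35, 5:51, 6:93, 7:67, 8:26, 9:41, 10:94.
Giant-step multiplier: 98^(-11) ≡ 98^(108-11) = 98^97 ≡ 37 (mod 109).
Giant steps γ_i = 20·37^i mod 109: γ_0=20, γ_1=86 (in table at j=3).
x = i·n + j = 1·11 + 3 = 14.
Check: 98^14 ≡ 20 (mod 109).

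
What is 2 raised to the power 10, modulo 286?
166

Repeated squaring. Binary of 10 = 1010.
2^1 ≡ 2 (mod 286); 2^2 ≡ 4 (mod 286); 2^4 ≡ 16 (mod 286); 2^8 ≡ 256 (mod 286)
2^10 = 2^2 × 2^8 ≡ 166 (mod 286)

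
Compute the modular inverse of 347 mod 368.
35

gcd(347, 368) = 1, so the inverse exists.
Extended Euclidean algorithm on (368, 347):
368 = 1 × 347 + 21  ⟹  21 = (1)·368 + (-1)·347
347 = 16 × 21 + 11  ⟹  11 = (-16)·368 + (17)·347
21 = 1 × 11 + 10  ⟹  10 = (17)·368 + (-18)·347
11 = 1 × 10 + 1  ⟹  1 = (-33)·368 + (35)·347
So (35)·347 ≡ 1 (mod 368), i.e. 347^(-1) ≡ 35 (mod 368).
Check: 347 × 35 = 12145 ≡ 1 (mod 368)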